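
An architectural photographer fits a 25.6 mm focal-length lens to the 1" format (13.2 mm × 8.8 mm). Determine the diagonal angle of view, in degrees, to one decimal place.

Sensor diagonal = √(13.2² + 8.8²) = √251.6800 ≈ 15.8644 mm.
Angle of view α = 2·arctan(d/2f) with d = 15.8644 mm and f = 25.6 mm.
d/2f = 0.30985; arctan(0.30985) ≈ 17.2157°, so α ≈ 34.4314°.

34.4°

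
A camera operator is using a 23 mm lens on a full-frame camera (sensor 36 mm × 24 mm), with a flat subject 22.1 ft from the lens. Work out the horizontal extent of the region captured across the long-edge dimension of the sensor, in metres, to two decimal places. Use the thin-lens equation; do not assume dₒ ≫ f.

dₒ: 22.1 ft × 304.8 mm/ft = 6736.08 mm.
Similar triangles through the lens centre give W/dₒ = w/dᵢ; with 1/f = 1/dₒ + 1/dᵢ this gives W = w·(dₒ − f)/f.
W = 36 mm × (6736.08 − 23) / 23 = 36 × 291.8730 ≈ 10507.429 mm = 10.5074 m.

10.51 m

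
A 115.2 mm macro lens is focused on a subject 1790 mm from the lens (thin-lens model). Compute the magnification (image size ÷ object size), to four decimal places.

0.0688×

Thin lens: 1/f = 1/dₒ + 1/dᵢ → 1/dᵢ = 1/115.2 − 1/1790 = 0.0081219 mm⁻¹, so dᵢ ≈ 123.1240 mm.
Magnification m = dᵢ/dₒ = 123.1240/1790 ≈ 0.06878.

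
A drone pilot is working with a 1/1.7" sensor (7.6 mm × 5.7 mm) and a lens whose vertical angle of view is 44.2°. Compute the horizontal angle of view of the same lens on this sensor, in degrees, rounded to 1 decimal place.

56.9°

From the vertical AOV: f = 5.7 / (2·tan(22.1°)) = 5.7 / 0.81212 ≈ 7.0187 mm.
Horizontal AOV = 2·arctan(7.6 / (2 × 7.0187)) = 2·arctan(0.54141) ≈ 56.8632°.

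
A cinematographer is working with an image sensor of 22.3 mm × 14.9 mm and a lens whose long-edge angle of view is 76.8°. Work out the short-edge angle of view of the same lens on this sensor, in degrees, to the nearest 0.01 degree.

From the long-edge AOV: f = 22.3 / (2·tan(38.4°)) = 22.3 / 1.58518 ≈ 14.0678 mm.
Short-edge AOV = 2·arctan(14.9 / (2 × 14.0678)) = 2·arctan(0.52958) ≈ 55.8094°.

55.81°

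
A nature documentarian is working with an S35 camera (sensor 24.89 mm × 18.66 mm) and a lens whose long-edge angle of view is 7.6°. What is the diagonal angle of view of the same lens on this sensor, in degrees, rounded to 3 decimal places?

9.491°

From the long-edge AOV: f = 24.89 / (2·tan(3.8°)) = 24.89 / 0.13284 ≈ 187.3685 mm.
Sensor diagonal = √(24.89² + 18.66²) = √967.7077 ≈ 31.1080 mm.
Diagonal AOV = 2·arctan(31.1080 / (2 × 187.3685)) = 2·arctan(0.08301) ≈ 9.4908°.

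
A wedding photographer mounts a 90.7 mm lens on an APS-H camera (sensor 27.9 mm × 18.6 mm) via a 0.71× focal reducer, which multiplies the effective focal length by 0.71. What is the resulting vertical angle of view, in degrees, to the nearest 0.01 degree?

16.44°

Effective focal length f = 90.7 × 0.71 = 64.397 mm.
α = 2·arctan(18.6 / (2 × 64.397)) = 2·arctan(0.14442) ≈ 16.4353°.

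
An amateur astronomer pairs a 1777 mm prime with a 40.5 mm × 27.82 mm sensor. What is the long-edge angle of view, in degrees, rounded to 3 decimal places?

Angle of view α = 2·arctan(w/2f) with w = 40.5 mm and f = 1777 mm.
w/2f = 0.01140; arctan(0.01140) ≈ 0.6529°, so α ≈ 1.3058°.

1.306°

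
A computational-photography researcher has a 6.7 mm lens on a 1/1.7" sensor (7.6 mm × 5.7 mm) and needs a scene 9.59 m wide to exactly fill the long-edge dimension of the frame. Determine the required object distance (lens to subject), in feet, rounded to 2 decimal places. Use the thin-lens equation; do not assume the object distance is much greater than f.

27.76 ft

W: 9.59 m = 9590 mm.
Magnification m = w/W = dᵢ/dₒ; combined with 1/f = 1/dₒ + 1/dᵢ this gives dₒ = f·(1 + W/w).
dₒ = 6.7 mm × (1 + 9590/7.6) = 6.7 × 1262.8421 ≈ 8461.042 mm = 8461.042/304.8 ft = 27.7593 ft.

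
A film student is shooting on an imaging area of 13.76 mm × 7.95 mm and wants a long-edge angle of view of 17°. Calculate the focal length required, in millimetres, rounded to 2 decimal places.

From α = 2·arctan(w/2f) we get f = w / (2·tan(α/2)).
With w = 13.76 mm and α/2 = 8.5°, tan(α/2) ≈ 0.14945, so f ≈ 13.76 / 0.29890 ≈ 46.0352 mm.

46.04 mm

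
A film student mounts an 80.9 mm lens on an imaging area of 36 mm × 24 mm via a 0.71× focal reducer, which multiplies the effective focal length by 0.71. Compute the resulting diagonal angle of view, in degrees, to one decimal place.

41.3°

Effective focal length f = 80.9 × 0.71 = 57.439 mm.
Sensor diagonal = √(36² + 24²) = √1872.0000 ≈ 43.2666 mm.
α = 2·arctan(43.267 / (2 × 57.439)) = 2·arctan(0.37663) ≈ 41.2759°.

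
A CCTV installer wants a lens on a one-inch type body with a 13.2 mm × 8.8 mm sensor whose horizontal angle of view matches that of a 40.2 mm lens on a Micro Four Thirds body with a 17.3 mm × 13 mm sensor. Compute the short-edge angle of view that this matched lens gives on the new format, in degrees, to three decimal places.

16.327°

Equal horizontal AOV ⇒ f₂ = f₁ · 13.2/17.3 = 40.2 × 0.76301 ≈ 30.6728 mm.
Short-edge AOV on the new format = 2·arctan(8.8 / (2 × 30.6728)) = 2·arctan(0.14345) ≈ 16.3267°.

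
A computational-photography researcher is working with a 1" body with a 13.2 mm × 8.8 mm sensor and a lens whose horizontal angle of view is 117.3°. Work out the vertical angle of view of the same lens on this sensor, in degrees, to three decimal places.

95.157°

From the horizontal AOV: f = 13.2 / (2·tan(58.65°)) = 13.2 / 3.28296 ≈ 4.0208 mm.
Vertical AOV = 2·arctan(8.8 / (2 × 4.0208)) = 2·arctan(1.09432) ≈ 95.1574°.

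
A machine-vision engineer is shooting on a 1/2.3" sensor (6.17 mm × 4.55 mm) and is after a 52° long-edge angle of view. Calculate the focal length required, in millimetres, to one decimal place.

From α = 2·arctan(w/2f) we get f = w / (2·tan(α/2)).
With w = 6.17 mm and α/2 = 26°, tan(α/2) ≈ 0.48773, so f ≈ 6.17 / 0.97547 ≈ 6.3252 mm.

6.3 mm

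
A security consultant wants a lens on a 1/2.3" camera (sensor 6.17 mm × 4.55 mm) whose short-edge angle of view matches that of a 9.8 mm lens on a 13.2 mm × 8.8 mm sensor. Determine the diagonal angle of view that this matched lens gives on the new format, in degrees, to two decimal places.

74.21°

Equal short-edge AOV ⇒ f₂ = f₁ · 4.55/8.8 = 9.8 × 0.51705 ≈ 5.0670 mm.
Sensor diagonal = √(6.17² + 4.55²) = √58.7714 ≈ 7.6663 mm.
Diagonal AOV on the new format = 2·arctan(7.6663 / (2 × 5.0670)) = 2·arctan(0.75648) ≈ 74.2137°.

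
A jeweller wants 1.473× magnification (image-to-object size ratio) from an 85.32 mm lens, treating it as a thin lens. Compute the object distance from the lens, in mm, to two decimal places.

With m = dᵢ/dₒ and 1/f = 1/dₒ + 1/dᵢ, substituting dᵢ = m·dₒ gives 1/f = (1 + 1/m)/dₒ, hence dₒ = f·(1 + 1/m).
dₒ = 85.32 × (1 + 1/1.473) = 85.32 × 1.67889 ≈ 143.243 mm.

143.24 mm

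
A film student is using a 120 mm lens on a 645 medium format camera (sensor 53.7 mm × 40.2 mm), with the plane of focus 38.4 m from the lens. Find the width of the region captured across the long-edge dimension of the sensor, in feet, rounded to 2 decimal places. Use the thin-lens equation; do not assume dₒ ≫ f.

56.20 ft

dₒ: 38.4 m = 38400 mm.
Similar triangles through the lens centre give W/dₒ = w/dᵢ; with 1/f = 1/dₒ + 1/dᵢ this gives W = w·(dₒ − f)/f.
W = 53.7 mm × (38400 − 120) / 120 = 53.7 × 319.0000 ≈ 17130.300 mm = 17130.300/304.8 ft = 56.2018 ft.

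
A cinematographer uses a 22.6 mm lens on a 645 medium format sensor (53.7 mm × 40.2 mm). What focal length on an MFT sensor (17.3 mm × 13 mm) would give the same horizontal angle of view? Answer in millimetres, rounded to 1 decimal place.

Equal angle of view means equal width/f ratio, so f₂ = f₁ · (width₂/width₁) = 22.6 × 17.3/53.7.
f₂ = 22.6 × 0.32216 ≈ 7.281 mm.

7.3 mm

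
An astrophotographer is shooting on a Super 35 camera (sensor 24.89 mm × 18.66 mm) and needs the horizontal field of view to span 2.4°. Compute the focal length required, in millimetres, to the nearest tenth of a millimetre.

From α = 2·arctan(w/2f) we get f = w / (2·tan(α/2)).
With w = 24.89 mm and α/2 = 1.2°, tan(α/2) ≈ 0.02095, so f ≈ 24.89 / 0.04189 ≈ 594.1181 mm.

594.1 mm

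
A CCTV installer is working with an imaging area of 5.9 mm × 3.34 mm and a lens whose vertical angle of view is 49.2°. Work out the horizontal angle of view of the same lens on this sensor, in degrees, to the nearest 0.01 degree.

77.93°

From the vertical AOV: f = 3.34 / (2·tan(24.6°)) = 3.34 / 0.91567 ≈ 3.6476 mm.
Horizontal AOV = 2·arctan(5.9 / (2 × 3.6476)) = 2·arctan(0.80875) ≈ 77.9285°.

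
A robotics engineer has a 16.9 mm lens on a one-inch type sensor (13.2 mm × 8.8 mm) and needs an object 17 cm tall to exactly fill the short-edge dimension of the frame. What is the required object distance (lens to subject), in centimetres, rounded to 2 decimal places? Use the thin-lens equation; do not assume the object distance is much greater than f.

34.34 cm

W: 17 cm = 170 mm.
Magnification m = h/W = dᵢ/dₒ; combined with 1/f = 1/dₒ + 1/dᵢ this gives dₒ = f·(1 + W/h).
dₒ = 16.9 mm × (1 + 170/8.8) = 16.9 × 20.3182 ≈ 343.377 mm = 34.3377 cm.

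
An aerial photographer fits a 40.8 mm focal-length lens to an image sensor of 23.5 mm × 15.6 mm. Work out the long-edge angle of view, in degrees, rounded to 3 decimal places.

Angle of view α = 2·arctan(w/2f) with w = 23.5 mm and f = 40.8 mm.
w/2f = 0.28799; arctan(0.28799) ≈ 16.0659°, so α ≈ 32.1318°.

32.132°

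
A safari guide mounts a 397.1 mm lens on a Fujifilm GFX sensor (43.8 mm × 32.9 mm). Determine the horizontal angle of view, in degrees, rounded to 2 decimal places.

Angle of view α = 2·arctan(w/2f) with w = 43.8 mm and f = 397.1 mm.
w/2f = 0.05515; arctan(0.05515) ≈ 3.1567°, so α ≈ 6.3133°.

6.31°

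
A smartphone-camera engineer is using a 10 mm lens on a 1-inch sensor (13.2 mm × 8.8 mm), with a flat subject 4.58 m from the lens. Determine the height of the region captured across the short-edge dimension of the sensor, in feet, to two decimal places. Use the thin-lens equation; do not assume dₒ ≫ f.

13.19 ft

dₒ: 4.58 m = 4580 mm.
Similar triangles through the lens centre give W/dₒ = h/dᵢ; with 1/f = 1/dₒ + 1/dᵢ this gives W = h·(dₒ − f)/f.
W = 8.8 mm × (4580 − 10) / 10 = 8.8 × 457.0000 ≈ 4021.600 mm = 4021.600/304.8 ft = 13.1942 ft.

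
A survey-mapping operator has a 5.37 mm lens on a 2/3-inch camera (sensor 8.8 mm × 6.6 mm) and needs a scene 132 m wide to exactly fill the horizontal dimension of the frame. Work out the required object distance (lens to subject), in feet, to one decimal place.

W: 132 m = 132000 mm.
Magnification m = w/W = dᵢ/dₒ; combined with 1/f = 1/dₒ + 1/dᵢ this gives dₒ = f·(1 + W/w).
dₒ = 5.37 mm × (1 + 132000/8.8) = 5.37 × 15001.0000 ≈ 80555.370 mm = 80555.370/304.8 ft = 264.289 ft.

264.3 ft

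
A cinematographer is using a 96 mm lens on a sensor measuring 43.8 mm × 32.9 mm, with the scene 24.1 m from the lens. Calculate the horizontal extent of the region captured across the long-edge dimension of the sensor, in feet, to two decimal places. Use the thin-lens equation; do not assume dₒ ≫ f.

dₒ: 24.1 m = 24100 mm.
Similar triangles through the lens centre give W/dₒ = w/dᵢ; with 1/f = 1/dₒ + 1/dᵢ this gives W = w·(dₒ − f)/f.
W = 43.8 mm × (24100 − 96) / 96 = 43.8 × 250.0417 ≈ 10951.825 mm = 10951.825/304.8 ft = 35.9312 ft.

35.93 ft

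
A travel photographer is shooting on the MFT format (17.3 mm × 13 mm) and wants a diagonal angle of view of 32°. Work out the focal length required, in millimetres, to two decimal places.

37.73 mm

Sensor diagonal = √(17.3² + 13²) = √468.2900 ≈ 21.6400 mm.
From α = 2·arctan(d/2f) we get f = d / (2·tan(α/2)).
With d = 21.6400 mm and α/2 = 16°, tan(α/2) ≈ 0.28675, so f ≈ 21.6400 / 0.57349 ≈ 37.7338 mm.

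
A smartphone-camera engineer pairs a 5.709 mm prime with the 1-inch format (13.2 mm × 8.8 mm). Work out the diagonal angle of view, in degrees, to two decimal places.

Sensor diagonal = √(13.2² + 8.8²) = √251.6800 ≈ 15.8644 mm.
Angle of view α = 2·arctan(d/2f) with d = 15.8644 mm and f = 5.709 mm.
d/2f = 1.38942; arctan(1.38942) ≈ 54.2565°, so α ≈ 108.5131°.

108.51°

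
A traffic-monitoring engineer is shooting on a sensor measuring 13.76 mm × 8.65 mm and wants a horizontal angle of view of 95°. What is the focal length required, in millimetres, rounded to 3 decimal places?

From α = 2·arctan(w/2f) we get f = w / (2·tan(α/2)).
With w = 13.76 mm and α/2 = 47.5°, tan(α/2) ≈ 1.09131, so f ≈ 13.76 / 2.18262 ≈ 6.3044 mm.

6.304 mm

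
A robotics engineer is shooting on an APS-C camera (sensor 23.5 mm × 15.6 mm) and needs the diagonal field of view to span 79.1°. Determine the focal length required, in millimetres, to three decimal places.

17.078 mm

Sensor diagonal = √(23.5² + 15.6²) = √795.6100 ≈ 28.2066 mm.
From α = 2·arctan(d/2f) we get f = d / (2·tan(α/2)).
With d = 28.2066 mm and α/2 = 39.55°, tan(α/2) ≈ 0.82580, so f ≈ 28.2066 / 1.65161 ≈ 17.0783 mm.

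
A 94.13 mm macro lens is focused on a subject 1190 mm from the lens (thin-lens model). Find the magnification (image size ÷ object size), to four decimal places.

0.0859×

Thin lens: 1/f = 1/dₒ + 1/dᵢ → 1/dᵢ = 1/94.13 − 1/1190 = 0.0097833 mm⁻¹, so dᵢ ≈ 102.2153 mm.
Magnification m = dᵢ/dₒ = 102.2153/1190 ≈ 0.08590.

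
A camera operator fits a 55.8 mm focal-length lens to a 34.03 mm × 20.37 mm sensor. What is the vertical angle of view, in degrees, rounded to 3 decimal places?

Angle of view α = 2·arctan(h/2f) with h = 20.37 mm and f = 55.8 mm.
h/2f = 0.18253; arctan(0.18253) ≈ 10.3441°, so α ≈ 20.6883°.

20.688°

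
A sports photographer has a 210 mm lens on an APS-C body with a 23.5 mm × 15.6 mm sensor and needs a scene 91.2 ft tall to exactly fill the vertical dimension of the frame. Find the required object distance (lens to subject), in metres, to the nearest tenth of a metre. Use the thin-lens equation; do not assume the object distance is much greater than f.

W: 91.2 ft × 304.8 mm/ft = 27797.76 mm.
Magnification m = h/W = dᵢ/dₒ; combined with 1/f = 1/dₒ + 1/dᵢ this gives dₒ = f·(1 + W/h).
dₒ = 210 mm × (1 + 27797.8/15.6) = 210 × 1782.9076 ≈ 374410.603 mm = 374.411 m.

374.4 m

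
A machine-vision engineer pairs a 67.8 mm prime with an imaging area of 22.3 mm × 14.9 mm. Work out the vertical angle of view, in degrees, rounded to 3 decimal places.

12.541°

Angle of view α = 2·arctan(h/2f) with h = 14.9 mm and f = 67.8 mm.
h/2f = 0.10988; arctan(0.10988) ≈ 6.2706°, so α ≈ 12.5412°.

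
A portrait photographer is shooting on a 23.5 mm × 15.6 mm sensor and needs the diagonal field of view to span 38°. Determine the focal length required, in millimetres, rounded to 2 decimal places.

40.96 mm

Sensor diagonal = √(23.5² + 15.6²) = √795.6100 ≈ 28.2066 mm.
From α = 2·arctan(d/2f) we get f = d / (2·tan(α/2)).
With d = 28.2066 mm and α/2 = 19°, tan(α/2) ≈ 0.34433, so f ≈ 28.2066 / 0.68866 ≈ 40.9589 mm.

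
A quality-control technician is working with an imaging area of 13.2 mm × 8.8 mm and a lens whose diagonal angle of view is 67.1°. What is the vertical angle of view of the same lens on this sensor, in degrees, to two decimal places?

Sensor diagonal = √(13.2² + 8.8²) = √251.6800 ≈ 15.8644 mm.
From the diagonal AOV: f = 15.8644 / (2·tan(33.55°)) = 15.8644 / 1.32628 ≈ 11.9616 mm.
Vertical AOV = 2·arctan(8.8 / (2 × 11.9616)) = 2·arctan(0.36784) ≈ 40.3915°.

40.39°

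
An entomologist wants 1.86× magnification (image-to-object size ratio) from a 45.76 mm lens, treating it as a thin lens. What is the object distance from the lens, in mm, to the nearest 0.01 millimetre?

70.36 mm

With m = dᵢ/dₒ and 1/f = 1/dₒ + 1/dᵢ, substituting dᵢ = m·dₒ gives 1/f = (1 + 1/m)/dₒ, hence dₒ = f·(1 + 1/m).
dₒ = 45.76 × (1 + 1/1.86) = 45.76 × 1.53763 ≈ 70.362 mm.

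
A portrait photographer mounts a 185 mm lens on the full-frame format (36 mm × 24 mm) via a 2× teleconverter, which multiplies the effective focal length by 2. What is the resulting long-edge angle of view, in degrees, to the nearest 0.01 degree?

Effective focal length f = 185 × 2 = 370 mm.
α = 2·arctan(36 / (2 × 370)) = 2·arctan(0.04865) ≈ 5.5703°.

5.57°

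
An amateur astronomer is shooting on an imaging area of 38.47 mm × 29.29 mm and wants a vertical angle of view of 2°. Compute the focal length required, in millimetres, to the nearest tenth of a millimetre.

839.0 mm

From α = 2·arctan(h/2f) we get f = h / (2·tan(α/2)).
With h = 29.29 mm and α/2 = 1°, tan(α/2) ≈ 0.01746, so f ≈ 29.29 / 0.03491 ≈ 839.0115 mm.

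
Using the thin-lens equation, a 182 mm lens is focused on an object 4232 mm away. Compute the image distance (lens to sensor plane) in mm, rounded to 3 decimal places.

1/dᵢ = 1/f − 1/dₒ = 1/182 − 1/4232 = 0.0052582 mm⁻¹.
dᵢ = 1/0.0052582 ≈ 190.1788 mm.

190.179 mm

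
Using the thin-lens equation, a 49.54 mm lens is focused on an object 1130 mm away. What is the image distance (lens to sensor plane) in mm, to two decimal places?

1/dᵢ = 1/f − 1/dₒ = 1/49.54 − 1/1130 = 0.0193008 mm⁻¹.
dᵢ = 1/0.0193008 ≈ 51.8115 mm.

51.81 mm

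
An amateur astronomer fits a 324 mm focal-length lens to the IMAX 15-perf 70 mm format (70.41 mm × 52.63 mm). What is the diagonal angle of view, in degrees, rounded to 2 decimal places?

Sensor diagonal = √(70.41² + 52.63²) = √7727.4850 ≈ 87.9061 mm.
Angle of view α = 2·arctan(d/2f) with d = 87.9061 mm and f = 324 mm.
d/2f = 0.13566; arctan(0.13566) ≈ 7.7254°, so α ≈ 15.4509°.

15.45°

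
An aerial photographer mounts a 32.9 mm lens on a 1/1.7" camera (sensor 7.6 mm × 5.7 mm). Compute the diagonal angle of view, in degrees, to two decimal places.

Sensor diagonal = √(7.6² + 5.7²) = √90.2500 ≈ 9.5000 mm.
Angle of view α = 2·arctan(d/2f) with d = 9.5000 mm and f = 32.9 mm.
d/2f = 0.14438; arctan(0.14438) ≈ 8.2154°, so α ≈ 16.4308°.

16.43°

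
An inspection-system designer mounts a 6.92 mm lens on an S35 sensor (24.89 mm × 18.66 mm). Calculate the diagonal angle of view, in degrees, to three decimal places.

Sensor diagonal = √(24.89² + 18.66²) = √967.7077 ≈ 31.1080 mm.
Angle of view α = 2·arctan(d/2f) with d = 31.1080 mm and f = 6.92 mm.
d/2f = 2.24769; arctan(2.24769) ≈ 66.0156°, so α ≈ 132.0313°.

132.031°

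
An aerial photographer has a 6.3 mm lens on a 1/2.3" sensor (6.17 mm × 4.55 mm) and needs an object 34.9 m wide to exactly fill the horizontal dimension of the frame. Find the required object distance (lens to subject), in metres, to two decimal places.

W: 34.9 m = 34900 mm.
Magnification m = w/W = dᵢ/dₒ; combined with 1/f = 1/dₒ + 1/dᵢ this gives dₒ = f·(1 + W/w).
dₒ = 6.3 mm × (1 + 34900/6.17) = 6.3 × 5657.4019 ≈ 35641.632 mm = 35.6416 m.

35.64 m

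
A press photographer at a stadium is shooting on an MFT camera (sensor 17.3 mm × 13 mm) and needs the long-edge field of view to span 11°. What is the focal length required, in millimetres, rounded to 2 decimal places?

From α = 2·arctan(w/2f) we get f = w / (2·tan(α/2)).
With w = 17.3 mm and α/2 = 5.5°, tan(α/2) ≈ 0.09629, so f ≈ 17.3 / 0.19258 ≈ 89.8337 mm.

89.83 mm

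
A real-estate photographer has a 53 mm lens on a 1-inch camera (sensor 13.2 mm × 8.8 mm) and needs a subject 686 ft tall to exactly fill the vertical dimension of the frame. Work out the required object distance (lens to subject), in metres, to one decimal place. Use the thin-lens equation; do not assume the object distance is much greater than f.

W: 686 ft × 304.8 mm/ft = 209092.79 mm.
Magnification m = h/W = dᵢ/dₒ; combined with 1/f = 1/dₒ + 1/dᵢ this gives dₒ = f·(1 + W/h).
dₒ = 53 mm × (1 + 209093/8.8) = 53 × 23761.5447 ≈ 1259361.869 mm = 1259.36 m.

1259.4 m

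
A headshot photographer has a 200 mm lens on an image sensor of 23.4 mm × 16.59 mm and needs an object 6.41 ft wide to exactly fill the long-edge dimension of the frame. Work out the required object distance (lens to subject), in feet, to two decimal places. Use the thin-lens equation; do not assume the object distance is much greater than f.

W: 6.41 ft × 304.8 mm/ft = 1953.77 mm.
Magnification m = w/W = dᵢ/dₒ; combined with 1/f = 1/dₒ + 1/dᵢ this gives dₒ = f·(1 + W/w).
dₒ = 200 mm × (1 + 1953.77/23.4) = 200 × 84.4944 ≈ 16898.871 mm = 16898.871/304.8 ft = 55.4425 ft.

55.44 ft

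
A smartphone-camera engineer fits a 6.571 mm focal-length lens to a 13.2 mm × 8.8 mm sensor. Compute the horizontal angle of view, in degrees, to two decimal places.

Angle of view α = 2·arctan(w/2f) with w = 13.2 mm and f = 6.571 mm.
w/2f = 1.00441; arctan(1.00441) ≈ 45.1262°, so α ≈ 90.2523°.

90.25°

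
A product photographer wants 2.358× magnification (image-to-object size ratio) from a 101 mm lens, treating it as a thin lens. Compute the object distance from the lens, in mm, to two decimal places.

With m = dᵢ/dₒ and 1/f = 1/dₒ + 1/dᵢ, substituting dᵢ = m·dₒ gives 1/f = (1 + 1/m)/dₒ, hence dₒ = f·(1 + 1/m).
dₒ = 101 × (1 + 1/2.358) = 101 × 1.42409 ≈ 143.833 mm.

143.83 mm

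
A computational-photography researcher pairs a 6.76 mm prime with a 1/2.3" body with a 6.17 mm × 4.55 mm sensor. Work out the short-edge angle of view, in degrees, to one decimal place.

37.2°

Angle of view α = 2·arctan(h/2f) with h = 4.55 mm and f = 6.76 mm.
h/2f = 0.33654; arctan(0.33654) ≈ 18.6001°, so α ≈ 37.2001°.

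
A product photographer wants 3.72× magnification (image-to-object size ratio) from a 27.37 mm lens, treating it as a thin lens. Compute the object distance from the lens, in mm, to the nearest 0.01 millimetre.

With m = dᵢ/dₒ and 1/f = 1/dₒ + 1/dᵢ, substituting dᵢ = m·dₒ gives 1/f = (1 + 1/m)/dₒ, hence dₒ = f·(1 + 1/m).
dₒ = 27.37 × (1 + 1/3.72) = 27.37 × 1.26882 ≈ 34.728 mm.

34.73 mm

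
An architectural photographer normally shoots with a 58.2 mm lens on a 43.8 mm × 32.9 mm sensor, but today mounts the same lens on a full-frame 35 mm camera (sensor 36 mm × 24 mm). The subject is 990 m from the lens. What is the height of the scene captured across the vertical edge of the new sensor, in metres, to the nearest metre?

The focal length stays 58.2 mm; the relevant sensor dimension is now h = 24 mm. Object distance dₒ = 990 m = 990000 mm.
Thin-lens field height W = h·(dₒ − f)/f = 24 × (990000 − 58.2)/58.2 ≈ 408223.423 mm = 408.223 m.

408 m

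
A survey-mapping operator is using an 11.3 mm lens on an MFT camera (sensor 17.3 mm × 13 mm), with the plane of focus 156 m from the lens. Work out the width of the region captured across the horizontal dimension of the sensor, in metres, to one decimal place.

238.8 m

dₒ: 156 m = 156000 mm.
Similar triangles through the lens centre give W/dₒ = w/dᵢ; with 1/f = 1/dₒ + 1/dᵢ this gives W = w·(dₒ − f)/f.
W = 17.3 mm × (156000 − 11.3) / 11.3 = 17.3 × 13804.3097 ≈ 238814.558 mm = 238.815 m.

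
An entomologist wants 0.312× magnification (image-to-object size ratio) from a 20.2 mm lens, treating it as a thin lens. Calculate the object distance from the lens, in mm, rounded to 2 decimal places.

84.94 mm

With m = dᵢ/dₒ and 1/f = 1/dₒ + 1/dᵢ, substituting dᵢ = m·dₒ gives 1/f = (1 + 1/m)/dₒ, hence dₒ = f·(1 + 1/m).
dₒ = 20.2 × (1 + 1/0.312) = 20.2 × 4.20513 ≈ 84.944 mm.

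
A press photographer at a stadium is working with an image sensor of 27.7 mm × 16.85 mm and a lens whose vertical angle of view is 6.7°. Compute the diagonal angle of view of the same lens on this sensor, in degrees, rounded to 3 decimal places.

From the vertical AOV: f = 16.85 / (2·tan(3.35°)) = 16.85 / 0.11707 ≈ 143.9304 mm.
Sensor diagonal = √(27.7² + 16.85²) = √1051.2125 ≈ 32.4224 mm.
Diagonal AOV = 2·arctan(32.4224 / (2 × 143.9304)) = 2·arctan(0.11263) ≈ 12.8525°.

12.853°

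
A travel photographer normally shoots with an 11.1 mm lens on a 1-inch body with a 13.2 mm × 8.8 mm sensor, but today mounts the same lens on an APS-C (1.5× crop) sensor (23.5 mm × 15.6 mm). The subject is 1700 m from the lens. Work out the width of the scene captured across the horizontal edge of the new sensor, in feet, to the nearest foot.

The focal length stays 11.1 mm; the relevant sensor dimension is now w = 23.5 mm. Object distance dₒ = 1700 m = 1.7e+06 mm.
Thin-lens field width W = w·(dₒ − f)/f = 23.5 × (1.7e+06 − 11.1)/11.1 ≈ 3599075.599 mm = 3599075.599/304.8 ft = 11808 ft.

11808 ft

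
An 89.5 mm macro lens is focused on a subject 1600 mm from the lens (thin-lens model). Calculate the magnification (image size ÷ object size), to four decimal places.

Thin lens: 1/f = 1/dₒ + 1/dᵢ → 1/dᵢ = 1/89.5 − 1/1600 = 0.0105482 mm⁻¹, so dᵢ ≈ 94.8030 mm.
Magnification m = dᵢ/dₒ = 94.8030/1600 ≈ 0.05925.

0.0593×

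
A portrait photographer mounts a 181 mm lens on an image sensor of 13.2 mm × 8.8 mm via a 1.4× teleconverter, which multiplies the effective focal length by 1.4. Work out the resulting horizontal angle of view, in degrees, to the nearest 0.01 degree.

Effective focal length f = 181 × 1.4 = 253.4 mm.
α = 2·arctan(13.2 / (2 × 253.4)) = 2·arctan(0.02605) ≈ 2.9840°.

2.98°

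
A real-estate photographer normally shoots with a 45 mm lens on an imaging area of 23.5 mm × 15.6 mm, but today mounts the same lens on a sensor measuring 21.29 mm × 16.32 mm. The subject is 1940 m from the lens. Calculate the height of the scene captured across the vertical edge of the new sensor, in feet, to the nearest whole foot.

The focal length stays 45 mm; the relevant sensor dimension is now h = 16.32 mm. Object distance dₒ = 1940 m = 1.94e+06 mm.
Thin-lens field height W = h·(dₒ − f)/f = 16.32 × (1.94e+06 − 45)/45 ≈ 703557.013 mm = 703557.013/304.8 ft = 2308.26 ft.

2308 ft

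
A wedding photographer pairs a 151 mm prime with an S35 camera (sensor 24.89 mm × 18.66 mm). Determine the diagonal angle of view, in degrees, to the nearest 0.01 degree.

Sensor diagonal = √(24.89² + 18.66²) = √967.7077 ≈ 31.1080 mm.
Angle of view α = 2·arctan(d/2f) with d = 31.1080 mm and f = 151 mm.
d/2f = 0.10301; arctan(0.10301) ≈ 5.8811°, so α ≈ 11.7622°.

11.76°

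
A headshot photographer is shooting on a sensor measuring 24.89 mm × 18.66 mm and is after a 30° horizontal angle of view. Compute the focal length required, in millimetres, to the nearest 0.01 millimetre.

46.45 mm

From α = 2·arctan(w/2f) we get f = w / (2·tan(α/2)).
With w = 24.89 mm and α/2 = 15°, tan(α/2) ≈ 0.26795, so f ≈ 24.89 / 0.53590 ≈ 46.4454 mm.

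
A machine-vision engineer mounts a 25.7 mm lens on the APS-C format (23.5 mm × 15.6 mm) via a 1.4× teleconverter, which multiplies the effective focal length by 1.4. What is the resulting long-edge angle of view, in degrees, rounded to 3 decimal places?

36.171°

Effective focal length f = 25.7 × 1.4 = 35.98 mm.
α = 2·arctan(23.5 / (2 × 35.98)) = 2·arctan(0.32657) ≈ 36.1710°.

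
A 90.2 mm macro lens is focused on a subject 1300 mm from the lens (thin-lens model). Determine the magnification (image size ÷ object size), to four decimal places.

0.0746×

Thin lens: 1/f = 1/dₒ + 1/dᵢ → 1/dᵢ = 1/90.2 − 1/1300 = 0.0103172 mm⁻¹, so dᵢ ≈ 96.9251 mm.
Magnification m = dᵢ/dₒ = 96.9251/1300 ≈ 0.07456.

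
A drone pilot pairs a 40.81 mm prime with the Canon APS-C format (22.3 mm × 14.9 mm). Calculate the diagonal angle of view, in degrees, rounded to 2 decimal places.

36.38°

Sensor diagonal = √(22.3² + 14.9²) = √719.3000 ≈ 26.8198 mm.
Angle of view α = 2·arctan(d/2f) with d = 26.8198 mm and f = 40.81 mm.
d/2f = 0.32859; arctan(0.32859) ≈ 18.1902°, so α ≈ 36.3803°.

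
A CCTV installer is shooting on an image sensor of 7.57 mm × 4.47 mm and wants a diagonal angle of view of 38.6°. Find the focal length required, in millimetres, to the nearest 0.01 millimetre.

12.55 mm

Sensor diagonal = √(7.57² + 4.47²) = √77.2858 ≈ 8.7912 mm.
From α = 2·arctan(d/2f) we get f = d / (2·tan(α/2)).
With d = 8.7912 mm and α/2 = 19.3°, tan(α/2) ≈ 0.35020, so f ≈ 8.7912 / 0.70039 ≈ 12.5519 mm.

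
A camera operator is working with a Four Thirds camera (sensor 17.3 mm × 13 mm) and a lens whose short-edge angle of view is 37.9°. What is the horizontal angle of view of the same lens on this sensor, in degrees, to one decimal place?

From the short-edge AOV: f = 13 / (2·tan(18.95°)) = 13 / 0.68670 ≈ 18.9310 mm.
Horizontal AOV = 2·arctan(17.3 / (2 × 18.9310)) = 2·arctan(0.45692) ≈ 49.1134°.

49.1°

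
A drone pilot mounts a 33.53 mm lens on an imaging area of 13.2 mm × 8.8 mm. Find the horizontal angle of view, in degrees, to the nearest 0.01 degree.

22.27°

Angle of view α = 2·arctan(w/2f) with w = 13.2 mm and f = 33.53 mm.
w/2f = 0.19684; arctan(0.19684) ≈ 11.1357°, so α ≈ 22.2713°.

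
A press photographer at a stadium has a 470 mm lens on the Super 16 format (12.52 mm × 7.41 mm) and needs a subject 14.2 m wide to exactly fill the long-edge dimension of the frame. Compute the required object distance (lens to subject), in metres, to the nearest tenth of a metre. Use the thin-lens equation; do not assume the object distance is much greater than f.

533.5 m

W: 14.2 m = 14200 mm.
Magnification m = w/W = dᵢ/dₒ; combined with 1/f = 1/dₒ + 1/dᵢ this gives dₒ = f·(1 + W/w).
dₒ = 470 mm × (1 + 14200/12.52) = 470 × 1135.1853 ≈ 533537.093 mm = 533.537 m.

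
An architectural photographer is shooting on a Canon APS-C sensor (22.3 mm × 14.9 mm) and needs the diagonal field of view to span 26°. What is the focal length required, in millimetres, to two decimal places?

58.08 mm

Sensor diagonal = √(22.3² + 14.9²) = √719.3000 ≈ 26.8198 mm.
From α = 2·arctan(d/2f) we get f = d / (2·tan(α/2)).
With d = 26.8198 mm and α/2 = 13°, tan(α/2) ≈ 0.23087, so f ≈ 26.8198 / 0.46174 ≈ 58.0846 mm.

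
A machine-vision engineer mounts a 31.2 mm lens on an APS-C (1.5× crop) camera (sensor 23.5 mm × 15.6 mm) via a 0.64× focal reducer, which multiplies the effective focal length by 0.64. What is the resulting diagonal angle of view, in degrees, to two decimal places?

70.47°

Effective focal length f = 31.2 × 0.64 = 19.968 mm.
Sensor diagonal = √(23.5² + 15.6²) = √795.6100 ≈ 28.2066 mm.
α = 2·arctan(28.207 / (2 × 19.968)) = 2·arctan(0.70629) ≈ 70.4667°.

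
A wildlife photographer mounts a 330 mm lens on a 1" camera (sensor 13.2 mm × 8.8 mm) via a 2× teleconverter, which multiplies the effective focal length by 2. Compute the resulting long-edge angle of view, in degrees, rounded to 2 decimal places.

Effective focal length f = 330 × 2 = 660 mm.
α = 2·arctan(13.2 / (2 × 660)) = 2·arctan(0.01000) ≈ 1.1459°.

1.15°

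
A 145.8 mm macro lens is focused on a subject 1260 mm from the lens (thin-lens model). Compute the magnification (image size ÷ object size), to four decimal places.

Thin lens: 1/f = 1/dₒ + 1/dᵢ → 1/dᵢ = 1/145.8 − 1/1260 = 0.0060651 mm⁻¹, so dᵢ ≈ 164.8788 mm.
Magnification m = dᵢ/dₒ = 164.8788/1260 ≈ 0.13086.

0.1309×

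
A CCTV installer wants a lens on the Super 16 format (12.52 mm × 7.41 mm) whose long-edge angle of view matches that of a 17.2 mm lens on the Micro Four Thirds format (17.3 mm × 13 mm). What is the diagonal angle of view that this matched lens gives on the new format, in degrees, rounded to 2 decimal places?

Equal long-edge AOV ⇒ f₂ = f₁ · 12.52/17.3 = 17.2 × 0.72370 ≈ 12.4476 mm.
Sensor diagonal = √(12.52² + 7.41²) = √211.6585 ≈ 14.5485 mm.
Diagonal AOV on the new format = 2·arctan(14.5485 / (2 × 12.4476)) = 2·arctan(0.58439) ≈ 60.6030°.

60.60°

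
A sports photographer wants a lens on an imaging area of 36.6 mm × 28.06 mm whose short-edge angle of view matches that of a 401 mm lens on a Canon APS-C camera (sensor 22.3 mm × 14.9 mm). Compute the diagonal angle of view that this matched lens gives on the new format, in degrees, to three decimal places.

Equal short-edge AOV ⇒ f₂ = f₁ · 28.06/14.9 = 401 × 1.88322 ≈ 755.1718 mm.
Sensor diagonal = √(36.6² + 28.06²) = √2126.9236 ≈ 46.1186 mm.
Diagonal AOV on the new format = 2·arctan(46.1186 / (2 × 755.1718)) = 2·arctan(0.03054) ≈ 3.4980°.

3.498°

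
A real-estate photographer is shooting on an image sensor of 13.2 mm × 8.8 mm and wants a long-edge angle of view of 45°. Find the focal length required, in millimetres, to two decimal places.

15.93 mm

From α = 2·arctan(w/2f) we get f = w / (2·tan(α/2)).
With w = 13.2 mm and α/2 = 22.5°, tan(α/2) ≈ 0.41421, so f ≈ 13.2 / 0.82843 ≈ 15.9338 mm.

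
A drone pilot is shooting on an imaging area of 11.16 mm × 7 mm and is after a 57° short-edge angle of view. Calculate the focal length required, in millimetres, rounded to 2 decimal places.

From α = 2·arctan(h/2f) we get f = h / (2·tan(α/2)).
With h = 7 mm and α/2 = 28.5°, tan(α/2) ≈ 0.54296, so f ≈ 7 / 1.08591 ≈ 6.4462 mm.

6.45 mm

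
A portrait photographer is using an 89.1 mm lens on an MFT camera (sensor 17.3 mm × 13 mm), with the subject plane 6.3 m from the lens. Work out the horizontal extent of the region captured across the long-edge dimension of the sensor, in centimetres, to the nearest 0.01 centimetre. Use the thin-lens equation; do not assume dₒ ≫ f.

120.59 cm

dₒ: 6.3 m = 6300 mm.
Similar triangles through the lens centre give W/dₒ = w/dᵢ; with 1/f = 1/dₒ + 1/dᵢ this gives W = w·(dₒ − f)/f.
W = 17.3 mm × (6300 − 89.1) / 89.1 = 17.3 × 69.7071 ≈ 1205.932 mm = 120.593 cm.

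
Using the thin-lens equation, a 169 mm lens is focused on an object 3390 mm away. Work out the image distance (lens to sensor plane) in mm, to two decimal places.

177.87 mm

1/dᵢ = 1/f − 1/dₒ = 1/169 − 1/3390 = 0.0056222 mm⁻¹.
dᵢ = 1/0.0056222 ≈ 177.8671 mm.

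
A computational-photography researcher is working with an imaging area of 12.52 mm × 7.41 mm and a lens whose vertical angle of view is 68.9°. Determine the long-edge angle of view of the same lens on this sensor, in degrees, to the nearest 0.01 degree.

98.43°

From the vertical AOV: f = 7.41 / (2·tan(34.45°)) = 7.41 / 1.37199 ≈ 5.4009 mm.
Long-edge AOV = 2·arctan(12.52 / (2 × 5.4009)) = 2·arctan(1.15907) ≈ 98.4271°.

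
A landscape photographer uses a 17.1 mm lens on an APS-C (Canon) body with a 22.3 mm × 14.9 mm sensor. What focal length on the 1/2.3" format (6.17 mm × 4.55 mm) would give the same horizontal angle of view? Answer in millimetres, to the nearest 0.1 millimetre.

Equal angle of view means equal width/f ratio, so f₂ = f₁ · (width₂/width₁) = 17.1 × 6.17/22.3.
f₂ = 17.1 × 0.27668 ≈ 4.731 mm.

4.7 mm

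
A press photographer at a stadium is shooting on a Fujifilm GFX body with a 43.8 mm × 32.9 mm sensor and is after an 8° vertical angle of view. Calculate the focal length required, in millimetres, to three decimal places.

From α = 2·arctan(h/2f) we get f = h / (2·tan(α/2)).
With h = 32.9 mm and α/2 = 4°, tan(α/2) ≈ 0.06993, so f ≈ 32.9 / 0.13985 ≈ 235.2460 mm.

235.246 mm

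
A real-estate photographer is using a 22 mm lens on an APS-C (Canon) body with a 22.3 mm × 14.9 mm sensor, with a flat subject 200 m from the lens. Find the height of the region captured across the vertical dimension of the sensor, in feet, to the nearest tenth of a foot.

dₒ: 200 m = 200000 mm.
Similar triangles through the lens centre give W/dₒ = h/dᵢ; with 1/f = 1/dₒ + 1/dᵢ this gives W = h·(dₒ − f)/f.
W = 14.9 mm × (200000 − 22) / 22 = 14.9 × 9089.9091 ≈ 135439.645 mm = 135439.645/304.8 ft = 444.356 ft.

444.4 ft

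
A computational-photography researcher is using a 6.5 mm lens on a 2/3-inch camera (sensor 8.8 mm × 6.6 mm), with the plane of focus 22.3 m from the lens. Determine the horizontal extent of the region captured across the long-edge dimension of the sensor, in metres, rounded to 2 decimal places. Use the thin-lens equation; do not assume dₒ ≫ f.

30.18 m

dₒ: 22.3 m = 22300 mm.
Similar triangles through the lens centre give W/dₒ = w/dᵢ; with 1/f = 1/dₒ + 1/dᵢ this gives W = w·(dₒ − f)/f.
W = 8.8 mm × (22300 − 6.5) / 6.5 = 8.8 × 3429.7692 ≈ 30181.969 mm = 30.182 m.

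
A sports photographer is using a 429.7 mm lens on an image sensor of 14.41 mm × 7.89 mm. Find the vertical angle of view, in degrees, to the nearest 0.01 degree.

1.05°

Angle of view α = 2·arctan(h/2f) with h = 7.89 mm and f = 429.7 mm.
h/2f = 0.00918; arctan(0.00918) ≈ 0.5260°, so α ≈ 1.0520°.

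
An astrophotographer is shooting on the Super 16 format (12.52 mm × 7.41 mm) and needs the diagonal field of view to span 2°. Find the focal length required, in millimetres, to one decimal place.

Sensor diagonal = √(12.52² + 7.41²) = √211.6585 ≈ 14.5485 mm.
From α = 2·arctan(d/2f) we get f = d / (2·tan(α/2)).
With d = 14.5485 mm and α/2 = 1°, tan(α/2) ≈ 0.01746, so f ≈ 14.5485 / 0.03491 ≈ 416.7412 mm.

416.7 mm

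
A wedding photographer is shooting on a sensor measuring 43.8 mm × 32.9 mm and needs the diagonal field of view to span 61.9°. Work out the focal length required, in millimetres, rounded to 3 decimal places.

45.675 mm

Sensor diagonal = √(43.8² + 32.9²) = √3000.8500 ≈ 54.7800 mm.
From α = 2·arctan(d/2f) we get f = d / (2·tan(α/2)).
With d = 54.7800 mm and α/2 = 30.95°, tan(α/2) ≈ 0.59967, so f ≈ 54.7800 / 1.19935 ≈ 45.6749 mm.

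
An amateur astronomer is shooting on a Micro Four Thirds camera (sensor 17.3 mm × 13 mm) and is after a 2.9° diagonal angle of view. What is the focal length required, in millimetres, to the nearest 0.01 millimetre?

427.45 mm

Sensor diagonal = √(17.3² + 13²) = √468.2900 ≈ 21.6400 mm.
From α = 2·arctan(d/2f) we get f = d / (2·tan(α/2)).
With d = 21.6400 mm and α/2 = 1.45°, tan(α/2) ≈ 0.02531, so f ≈ 21.6400 / 0.05063 ≈ 427.4540 mm.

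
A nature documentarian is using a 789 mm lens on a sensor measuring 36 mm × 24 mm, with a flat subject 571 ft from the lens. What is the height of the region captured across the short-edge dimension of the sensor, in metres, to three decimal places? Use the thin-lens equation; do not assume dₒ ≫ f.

dₒ: 571 ft × 304.8 mm/ft = 174040.79 mm.
Similar triangles through the lens centre give W/dₒ = h/dᵢ; with 1/f = 1/dₒ + 1/dᵢ this gives W = h·(dₒ − f)/f.
W = 24 mm × (174041 − 789) / 789 = 24 × 219.5840 ≈ 5270.017 mm = 5.27002 m.

5.270 m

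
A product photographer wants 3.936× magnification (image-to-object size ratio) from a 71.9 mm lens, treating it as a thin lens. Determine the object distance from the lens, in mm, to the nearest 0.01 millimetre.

90.17 mm

With m = dᵢ/dₒ and 1/f = 1/dₒ + 1/dᵢ, substituting dᵢ = m·dₒ gives 1/f = (1 + 1/m)/dₒ, hence dₒ = f·(1 + 1/m).
dₒ = 71.9 × (1 + 1/3.936) = 71.9 × 1.25407 ≈ 90.167 mm.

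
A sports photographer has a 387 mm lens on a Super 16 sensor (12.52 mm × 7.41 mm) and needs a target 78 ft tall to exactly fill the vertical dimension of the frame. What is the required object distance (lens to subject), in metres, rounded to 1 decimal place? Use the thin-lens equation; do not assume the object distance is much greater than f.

1242.0 m

W: 78 ft × 304.8 mm/ft = 23774.40 mm.
Magnification m = h/W = dᵢ/dₒ; combined with 1/f = 1/dₒ + 1/dᵢ this gives dₒ = f·(1 + W/h).
dₒ = 387 mm × (1 + 23774.4/7.41) = 387 × 3209.4209 ≈ 1242045.908 mm = 1242.05 m.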